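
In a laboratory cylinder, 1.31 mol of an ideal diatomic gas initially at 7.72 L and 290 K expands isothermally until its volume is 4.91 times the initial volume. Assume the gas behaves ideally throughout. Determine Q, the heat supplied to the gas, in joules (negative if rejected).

P₁ = nRT₁/V₁ = 1.31×8.314×290/7.72 = 409 kPa.
Isothermal: T stays 290 K; PV = const ⇒ V₂ = 37.9 L, P₂ = 83.3 kPa.
ΔU = 0 (ideal gas, T constant).
W = nRT ln(V₂/V₁) = 1.31×8.314×290×ln(4.91) = 5030 J.
Q = ΔU + W = 5030 J.

5030 J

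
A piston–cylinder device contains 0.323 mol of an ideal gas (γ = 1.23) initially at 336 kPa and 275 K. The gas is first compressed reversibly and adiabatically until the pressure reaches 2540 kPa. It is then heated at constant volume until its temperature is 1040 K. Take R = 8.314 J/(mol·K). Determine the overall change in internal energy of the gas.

8930 J

V₁ = nRT₁/P₁ = 0.323×8.314×275/336 = 2.20 L.
Step 1 — Adiabatic: T₂/T₁ = (P₂/P₁)^((γ−1)/γ) ⇒ T₂ = 275×(7.56)^0.187 = 401 K; V₂ = 0.424 L.
ΔU = nCvΔT = 0.323×36.1×(401−275) = 1480 J.
Q = 0 for an adiabatic process, so W = −ΔU = -1480 J.
State after step 1: P = 2540 kPa, V = 0.424 L, T = 401 K.
Step 2 — Isochoric: V stays 0.424 L; P/T = const ⇒ T₂ = 1040 K, P₂ = 6580 kPa.
W = 0 (no volume change).
ΔU = nCvΔT = 0.323×36.1×(1040−401) = 7460 J.
Q = ΔU = 7460 J.
Net over both steps: W = -1480 J, Q = 7460 J, ΔU = 8930 J.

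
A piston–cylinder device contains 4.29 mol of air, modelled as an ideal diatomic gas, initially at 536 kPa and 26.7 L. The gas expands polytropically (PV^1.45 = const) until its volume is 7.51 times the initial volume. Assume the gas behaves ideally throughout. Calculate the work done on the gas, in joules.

-19000 J

T₁ = P₁V₁/(nR) = 536×26.7/(4.29×8.314) = 401 K.
Polytropic n=1.45: T₂ = T₁(V₁/V₂)^(n−1) = 401×(0.133)^0.45 = 162 K; P₂ = P₁(V₁/V₂)^n = 28.8 kPa.
W = (P₁V₁−P₂V₂)/(n−1) = (536×26.7−28.8×201)/0.45 = 19000 J.
Work done on the gas = −W_by = -19000 J.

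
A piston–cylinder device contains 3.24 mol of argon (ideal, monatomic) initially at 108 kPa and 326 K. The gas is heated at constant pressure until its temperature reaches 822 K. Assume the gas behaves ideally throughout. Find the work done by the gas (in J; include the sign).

13400 J

V₁ = nRT₁/P₁ = 3.24×8.314×326/108 = 81.3 L.
Isobaric: P stays 108 kPa; V/T = const ⇒ T₂ = 822 K, V₂ = 205 L.
W = PΔV = 108×(205−81.3) kPa·L = 13400 J.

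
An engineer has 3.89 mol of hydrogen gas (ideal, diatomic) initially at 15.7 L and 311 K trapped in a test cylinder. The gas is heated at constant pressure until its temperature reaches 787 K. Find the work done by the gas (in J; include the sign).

P₁ = nRT₁/V₁ = 3.89×8.314×311/15.7 = 641 kPa.
Isobaric: P stays 641 kPa; V/T = const ⇒ T₂ = 787 K, V₂ = 39.7 L.
W = PΔV = 641×(39.7−15.7) kPa·L = 15400 J.

15400 J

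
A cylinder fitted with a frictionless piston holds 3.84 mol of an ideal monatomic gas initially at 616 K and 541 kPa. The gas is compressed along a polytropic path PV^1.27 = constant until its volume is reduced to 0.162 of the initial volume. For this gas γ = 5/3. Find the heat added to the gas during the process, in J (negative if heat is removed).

V₁ = nRT₁/P₁ = 3.84×8.314×616/541 = 36.4 L.
Polytropic n=1.27: T₂ = T₁(V₁/V₂)^(n−1) = 616×(6.17)^0.27 = 1010 K; P₂ = P₁(V₁/V₂)^n = 5460 kPa.
W = (P₁V₁−P₂V₂)/(n−1) = (541×36.4−5460×5.89)/0.27 = -46200 J.
ΔU = nCvΔT = 3.84×12.5×(1010−616) = 18700 J.
Q = ΔU + W = -27500 J.

-27500 J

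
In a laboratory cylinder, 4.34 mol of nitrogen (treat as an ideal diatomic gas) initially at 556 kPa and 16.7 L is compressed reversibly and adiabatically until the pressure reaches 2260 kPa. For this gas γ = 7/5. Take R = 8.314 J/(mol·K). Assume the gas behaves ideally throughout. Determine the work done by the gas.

T₁ = P₁V₁/(nR) = 556×16.7/(4.34×8.314) = 257 K.
Adiabatic: T₂/T₁ = (P₂/P₁)^((γ−1)/γ) ⇒ T₂ = 257×(4.06)^0.286 = 384 K; V₂ = 6.13 L.
ΔU = nCvΔT = 4.34×20.8×(384−257) = 11400 J.
Q = 0 for an adiabatic process, so W = −ΔU = -11400 J.

-11400 J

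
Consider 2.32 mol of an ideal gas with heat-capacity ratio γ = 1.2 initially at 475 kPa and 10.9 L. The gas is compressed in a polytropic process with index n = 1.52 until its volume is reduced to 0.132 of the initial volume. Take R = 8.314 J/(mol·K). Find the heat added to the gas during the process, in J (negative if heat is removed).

T₁ = P₁V₁/(nR) = 475×10.9/(2.32×8.314) = 268 K.
Polytropic n=1.52: T₂ = T₁(V₁/V₂)^(n−1) = 268×(7.58)^0.52 = 769 K; P₂ = P₁(V₁/V₂)^n = 10300 kPa.
W = (P₁V₁−P₂V₂)/(n−1) = (475×10.9−10300×1.44)/0.52 = -18600 J.
ΔU = nCvΔT = 2.32×41.6×(769−268) = 48300 J.
Q = ΔU + W = 29700 J.

29700 J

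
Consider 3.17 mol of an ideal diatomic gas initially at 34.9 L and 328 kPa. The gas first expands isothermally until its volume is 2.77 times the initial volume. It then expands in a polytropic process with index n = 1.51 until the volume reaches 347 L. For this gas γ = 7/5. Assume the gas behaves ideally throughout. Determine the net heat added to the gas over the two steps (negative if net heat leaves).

8710 J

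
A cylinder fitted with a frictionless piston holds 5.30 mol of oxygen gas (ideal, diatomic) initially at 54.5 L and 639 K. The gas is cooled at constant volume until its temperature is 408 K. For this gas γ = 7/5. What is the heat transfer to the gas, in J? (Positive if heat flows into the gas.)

P₁ = nRT₁/V₁ = 5.30×8.314×639/54.5 = 517 kPa.
Isochoric: V stays 54.5 L; P/T = const ⇒ T₂ = 408 K, P₂ = 330 kPa.
W = 0 (no volume change).
ΔU = nCvΔT = 5.30×20.8×(408−639) = -25400 J.
Q = ΔU = -25400 J.

-25400 J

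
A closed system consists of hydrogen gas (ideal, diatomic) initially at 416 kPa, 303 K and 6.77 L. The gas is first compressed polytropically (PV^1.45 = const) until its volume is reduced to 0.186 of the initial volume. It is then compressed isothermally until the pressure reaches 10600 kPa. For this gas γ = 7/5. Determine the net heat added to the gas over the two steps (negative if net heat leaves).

n = P₁V₁/(RT₁) = 416×6.77/(8.314×303) = 1.12 mol.
Step 1 — Polytropic n=1.45: T₂ = T₁(V₁/V₂)^(n−1) = 303×(5.38)^0.45 = 646 K; P₂ = P₁(V₁/V₂)^n = 4770 kPa.
W = (P₁V₁−P₂V₂)/(n−1) = (416×6.77−4770×1.26)/0.45 = -7080 J.
ΔU = nCvΔT = 1.12×20.8×(646−303) = 7970 J.
Q = ΔU + W = 885 J.
State after step 1: P = 4770 kPa, V = 1.26 L, T = 646 K.
Step 2 — Isothermal: T stays 646 K; PV = const ⇒ V₂ = 0.566 L, P₂ = 10600 kPa.
ΔU = 0 (ideal gas, T constant).
W = nRT ln(V₂/V₁) = 1.12×8.314×646×ln(0.450) = -4800 J.
Q = ΔU + W = -4800 J.
Net over both steps: W = -11900 J, Q = -3910 J, ΔU = 7970 J.

-3910 J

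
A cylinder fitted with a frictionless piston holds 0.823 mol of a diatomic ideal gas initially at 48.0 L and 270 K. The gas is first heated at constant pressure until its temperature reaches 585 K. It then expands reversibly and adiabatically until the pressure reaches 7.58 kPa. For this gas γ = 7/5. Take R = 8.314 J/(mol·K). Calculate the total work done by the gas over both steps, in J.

P₁ = nRT₁/V₁ = 0.823×8.314×270/48.0 = 38.5 kPa.
Step 1 — Isobaric: P stays 38.5 kPa; V/T = const ⇒ T₂ = 585 K, V₂ = 104 L.
W = PΔV = 38.5×(104−48.0) kPa·L = 2160 J.
ΔU = nCvΔT = 0.823×20.8×(585−270) = 5390 J.
Q = ΔU + W = nCpΔT = 7540 J.
State after step 1: P = 38.5 kPa, V = 104 L, T = 585 K.
Step 2 — Adiabatic: T₂/T₁ = (P₂/P₁)^((γ−1)/γ) ⇒ T₂ = 585×(0.197)^0.286 = 368 K; V₂ = 332 L.
ΔU = nCvΔT = 0.823×20.8×(368−585) = -3720 J.
Q = 0 for an adiabatic process, so W = −ΔU = 3720 J.
Net over both steps: W = 5870 J, Q = 7540 J, ΔU = 1670 J.

5870 J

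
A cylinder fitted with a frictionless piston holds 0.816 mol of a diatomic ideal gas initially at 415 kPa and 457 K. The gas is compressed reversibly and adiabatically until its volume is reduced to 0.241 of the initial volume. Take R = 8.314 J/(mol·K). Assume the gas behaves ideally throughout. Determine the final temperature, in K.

V₁ = nRT₁/P₁ = 0.816×8.314×457/415 = 7.47 L.
Adiabatic: TV^(γ−1) = const ⇒ T₂ = 457×(4.15)^0.400 = 807 K; PV^γ = const ⇒ P₂ = 3040 kPa.

807 K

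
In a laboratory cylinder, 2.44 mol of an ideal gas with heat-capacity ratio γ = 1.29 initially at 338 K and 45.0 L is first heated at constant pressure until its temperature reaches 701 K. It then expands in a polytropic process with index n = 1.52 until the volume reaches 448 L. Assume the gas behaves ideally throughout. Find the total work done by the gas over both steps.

22600 J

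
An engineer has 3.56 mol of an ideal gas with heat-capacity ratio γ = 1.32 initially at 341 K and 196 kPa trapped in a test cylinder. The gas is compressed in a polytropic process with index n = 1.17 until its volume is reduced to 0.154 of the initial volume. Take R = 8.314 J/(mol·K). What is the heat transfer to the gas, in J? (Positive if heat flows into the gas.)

-10400 J

V₁ = nRT₁/P₁ = 3.56×8.314×341/196 = 51.5 L.
Polytropic n=1.17: T₂ = T₁(V₁/V₂)^(n−1) = 341×(6.49)^0.17 = 469 K; P₂ = P₁(V₁/V₂)^n = 1750 kPa.
W = (P₁V₁−P₂V₂)/(n−1) = (196×51.5−1750×7.93)/0.17 = -22200 J.
ΔU = nCvΔT = 3.56×26.0×(469−341) = 11800 J.
Q = ΔU + W = -10400 J.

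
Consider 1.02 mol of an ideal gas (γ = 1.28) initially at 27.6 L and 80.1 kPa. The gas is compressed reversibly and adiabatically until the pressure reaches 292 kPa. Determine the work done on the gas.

2580 J

T₁ = P₁V₁/(nR) = 80.1×27.6/(1.02×8.314) = 261 K.
Adiabatic: T₂/T₁ = (P₂/P₁)^((γ−1)/γ) ⇒ T₂ = 261×(3.65)^0.219 = 346 K; V₂ = 10.0 L.
ΔU = nCvΔT = 1.02×29.7×(346−261) = 2580 J.
Q = 0 for an adiabatic process, so W = −ΔU = -2580 J.
Work done on the gas = −W_by = 2580 J.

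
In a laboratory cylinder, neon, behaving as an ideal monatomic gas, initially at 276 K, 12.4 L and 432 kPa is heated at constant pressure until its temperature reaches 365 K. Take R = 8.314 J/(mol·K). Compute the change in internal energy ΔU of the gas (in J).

2590 J

n = P₁V₁/(RT₁) = 432×12.4/(8.314×276) = 2.33 mol.
Isobaric: P stays 432 kPa; V/T = const ⇒ T₂ = 365 K, V₂ = 16.4 L.
For an ideal gas ΔU = nCvΔT with Cv = (3/2)R = 12.5 J/(mol·K).
ΔU = 2.33×12.5×(365−276) = 2590 J.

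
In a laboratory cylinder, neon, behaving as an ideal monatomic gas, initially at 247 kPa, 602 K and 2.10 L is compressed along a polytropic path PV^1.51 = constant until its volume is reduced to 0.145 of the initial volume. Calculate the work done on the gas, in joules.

1710 J

n = P₁V₁/(RT₁) = 247×2.10/(8.314×602) = 0.104 mol.
Polytropic n=1.51: T₂ = T₁(V₁/V₂)^(n−1) = 602×(6.90)^0.51 = 1610 K; P₂ = P₁(V₁/V₂)^n = 4560 kPa.
W = (P₁V₁−P₂V₂)/(n−1) = (247×2.10−4560×0.304)/0.51 = -1710 J.
Work done on the gas = −W_by = 1710 J.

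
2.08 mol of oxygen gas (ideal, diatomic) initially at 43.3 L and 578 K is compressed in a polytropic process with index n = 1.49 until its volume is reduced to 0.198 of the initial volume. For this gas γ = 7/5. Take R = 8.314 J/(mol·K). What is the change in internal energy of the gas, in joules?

P₁ = nRT₁/V₁ = 2.08×8.314×578/43.3 = 231 kPa.
Polytropic n=1.49: T₂ = T₁(V₁/V₂)^(n−1) = 578×(5.05)^0.49 = 1280 K; P₂ = P₁(V₁/V₂)^n = 2580 kPa.
For an ideal gas ΔU = nCvΔT with Cv = (5/2)R = 20.8 J/(mol·K).
ΔU = 2.08×20.8×(1280−578) = 30300 J.

30300 J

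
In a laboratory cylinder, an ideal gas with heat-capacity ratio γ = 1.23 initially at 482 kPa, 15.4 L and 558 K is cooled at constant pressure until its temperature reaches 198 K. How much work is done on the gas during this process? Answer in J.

n = P₁V₁/(RT₁) = 482×15.4/(8.314×558) = 1.60 mol.
Isobaric: P stays 482 kPa; V/T = const ⇒ T₂ = 198 K, V₂ = 5.46 L.
W = PΔV = 482×(5.46−15.4) kPa·L = -4790 J.
Work done on the gas = −W_by = 4790 J.

4790 J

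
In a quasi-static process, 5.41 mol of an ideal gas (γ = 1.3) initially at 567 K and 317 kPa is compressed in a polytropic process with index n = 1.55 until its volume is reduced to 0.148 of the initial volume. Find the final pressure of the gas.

6130 kPa

V₁ = nRT₁/P₁ = 5.41×8.314×567/317 = 80.5 L.
Polytropic n=1.55: T₂ = T₁(V₁/V₂)^(n−1) = 567×(6.76)^0.55 = 1620 K; P₂ = P₁(V₁/V₂)^n = 6130 kPa.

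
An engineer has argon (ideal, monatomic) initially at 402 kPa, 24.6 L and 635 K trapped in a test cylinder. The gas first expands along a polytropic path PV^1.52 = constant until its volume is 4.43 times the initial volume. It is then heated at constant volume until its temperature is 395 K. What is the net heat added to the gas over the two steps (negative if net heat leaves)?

4640 J

n = P₁V₁/(RT₁) = 402×24.6/(8.314×635) = 1.87 mol.
Step 1 — Polytropic n=1.52: T₂ = T₁(V₁/V₂)^(n−1) = 635×(0.226)^0.52 = 293 K; P₂ = P₁(V₁/V₂)^n = 41.8 kPa.
W = (P₁V₁−P₂V₂)/(n−1) = (402×24.6−41.8×109)/0.52 = 10200 J.
ΔU = nCvΔT = 1.87×12.5×(293−635) = -7990 J.
Q = ΔU + W = 2250 J.
State after step 1: P = 41.8 kPa, V = 109 L, T = 293 K.
Step 2 — Isochoric: V stays 109 L; P/T = const ⇒ T₂ = 395 K, P₂ = 56.4 kPa.
W = 0 (no volume change).
ΔU = nCvΔT = 1.87×12.5×(395−293) = 2390 J.
Q = ΔU = 2390 J.
Net over both steps: W = 10200 J, Q = 4640 J, ΔU = -5610 J.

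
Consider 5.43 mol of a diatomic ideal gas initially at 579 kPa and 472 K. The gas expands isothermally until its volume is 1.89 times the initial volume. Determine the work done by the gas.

13600 J

V₁ = nRT₁/P₁ = 5.43×8.314×472/579 = 36.8 L.
Isothermal: T stays 472 K; PV = const ⇒ V₂ = 69.6 L, P₂ = 306 kPa.
W = nRT ln(V₂/V₁) = 5.43×8.314×472×ln(1.89) = 13600 J.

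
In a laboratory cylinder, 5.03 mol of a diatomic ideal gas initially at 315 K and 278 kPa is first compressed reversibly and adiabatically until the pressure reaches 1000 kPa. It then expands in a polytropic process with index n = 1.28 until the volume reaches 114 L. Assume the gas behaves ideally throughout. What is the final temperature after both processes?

275 K

V₁ = nRT₁/P₁ = 5.03×8.314×315/278 = 47.4 L.
Step 1 — Adiabatic: T₂/T₁ = (P₂/P₁)^((γ−1)/γ) ⇒ T₂ = 315×(3.60)^0.286 = 454 K; V₂ = 19.0 L.
ΔU = nCvΔT = 5.03×20.8×(454−315) = 14500 J.
Q = 0 for an adiabatic process, so W = −ΔU = -14500 J.
State after step 1: P = 1000 kPa, V = 19.0 L, T = 454 K.
Step 2 — Polytropic n=1.28: T₂ = T₁(V₁/V₂)^(n−1) = 454×(0.167)^0.28 = 275 K; P₂ = P₁(V₁/V₂)^n = 101 kPa.
W = (P₁V₁−P₂V₂)/(n−1) = (1000×19.0−101×114)/0.28 = 26800 J.
ΔU = nCvΔT = 5.03×20.8×(275−454) = -18700 J.
Q = ΔU + W = 8030 J.
Net over both steps: W = 12200 J, Q = 8030 J, ΔU = -4190 J.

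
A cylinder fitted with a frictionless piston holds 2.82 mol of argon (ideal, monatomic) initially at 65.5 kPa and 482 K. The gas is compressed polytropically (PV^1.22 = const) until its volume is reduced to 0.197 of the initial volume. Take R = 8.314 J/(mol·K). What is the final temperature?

689 K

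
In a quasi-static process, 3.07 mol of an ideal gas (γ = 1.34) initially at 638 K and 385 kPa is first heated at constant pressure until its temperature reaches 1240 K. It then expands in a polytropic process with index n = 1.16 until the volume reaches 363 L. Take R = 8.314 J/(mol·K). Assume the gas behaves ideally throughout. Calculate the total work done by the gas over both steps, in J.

V₁ = nRT₁/P₁ = 3.07×8.314×638/385 = 42.3 L.
Step 1 — Isobaric: P stays 385 kPa; V/T = const ⇒ T₂ = 1240 K, V₂ = 82.2 L.
W = PΔV = 385×(82.2−42.3) kPa·L = 15400 J.
ΔU = nCvΔT = 3.07×24.5×(1240−638) = 45200 J.
Q = ΔU + W = nCpΔT = 60600 J.
State after step 1: P = 385 kPa, V = 82.2 L, T = 1240 K.
Step 2 — Polytropic n=1.16: T₂ = T₁(V₁/V₂)^(n−1) = 1240×(0.226)^0.16 = 978 K; P₂ = P₁(V₁/V₂)^n = 68.7 kPa.
W = (P₁V₁−P₂V₂)/(n−1) = (385×82.2−68.7×363)/0.16 = 41800 J.
ΔU = nCvΔT = 3.07×24.5×(978−1240) = -19700 J.
Q = ΔU + W = 22100 J.
Net over both steps: W = 57200 J, Q = 82700 J, ΔU = 25500 J.

57200 J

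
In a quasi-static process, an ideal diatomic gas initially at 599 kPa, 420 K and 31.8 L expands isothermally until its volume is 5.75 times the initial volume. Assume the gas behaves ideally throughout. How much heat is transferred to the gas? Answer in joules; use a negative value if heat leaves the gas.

n = P₁V₁/(RT₁) = 599×31.8/(8.314×420) = 5.45 mol.
Isothermal: T stays 420 K; PV = const ⇒ V₂ = 183 L, P₂ = 104 kPa.
ΔU = 0 (ideal gas, T constant).
W = nRT ln(V₂/V₁) = 5.45×8.314×420×ln(5.75) = 33300 J.
Q = ΔU + W = 33300 J.

33300 J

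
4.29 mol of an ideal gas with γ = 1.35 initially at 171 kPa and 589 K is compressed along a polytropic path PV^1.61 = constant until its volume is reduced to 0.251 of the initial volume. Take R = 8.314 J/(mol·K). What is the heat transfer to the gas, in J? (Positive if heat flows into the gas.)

33900 J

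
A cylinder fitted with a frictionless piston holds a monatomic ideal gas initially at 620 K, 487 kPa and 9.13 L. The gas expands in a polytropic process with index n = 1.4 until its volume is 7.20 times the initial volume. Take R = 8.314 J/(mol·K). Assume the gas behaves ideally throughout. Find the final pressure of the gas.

30.7 kPa

Polytropic n=1.4: T₂ = T₁(V₁/V₂)^(n−1) = 620×(0.139)^0.40 = 281 K; P₂ = P₁(V₁/V₂)^n = 30.7 kPa.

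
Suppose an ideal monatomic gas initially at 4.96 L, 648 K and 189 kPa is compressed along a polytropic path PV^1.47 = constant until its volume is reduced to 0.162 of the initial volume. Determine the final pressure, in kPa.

2740 kPa

Polytropic n=1.47: T₂ = T₁(V₁/V₂)^(n−1) = 648×(6.17)^0.47 = 1520 K; P₂ = P₁(V₁/V₂)^n = 2740 kPa.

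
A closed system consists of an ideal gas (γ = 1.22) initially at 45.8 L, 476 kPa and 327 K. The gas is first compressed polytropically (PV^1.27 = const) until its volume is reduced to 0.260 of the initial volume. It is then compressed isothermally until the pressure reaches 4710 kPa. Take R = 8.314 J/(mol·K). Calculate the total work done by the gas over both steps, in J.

n = P₁V₁/(RT₁) = 476×45.8/(8.314×327) = 8.02 mol.
Step 1 — Polytropic n=1.27: T₂ = T₁(V₁/V₂)^(n−1) = 327×(3.85)^0.27 = 470 K; P₂ = P₁(V₁/V₂)^n = 2630 kPa.
W = (P₁V₁−P₂V₂)/(n−1) = (476×45.8−2630×11.9)/0.27 = -35400 J.
ΔU = nCvΔT = 8.02×37.8×(470−327) = 43500 J.
Q = ΔU + W = 8050 J.
State after step 1: P = 2630 kPa, V = 11.9 L, T = 470 K.
Step 2 — Isothermal: T stays 470 K; PV = const ⇒ V₂ = 6.66 L, P₂ = 4710 kPa.
ΔU = 0 (ideal gas, T constant).
W = nRT ln(V₂/V₁) = 8.02×8.314×470×ln(0.559) = -18200 J.
Q = ΔU + W = -18200 J.
Net over both steps: W = -53600 J, Q = -10200 J, ΔU = 43500 J.

-53600 J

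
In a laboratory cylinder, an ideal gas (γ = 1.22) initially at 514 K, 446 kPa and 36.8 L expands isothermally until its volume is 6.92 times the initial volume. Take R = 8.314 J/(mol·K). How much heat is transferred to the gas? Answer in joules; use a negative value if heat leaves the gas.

n = P₁V₁/(RT₁) = 446×36.8/(8.314×514) = 3.84 mol.
Isothermal: T stays 514 K; PV = const ⇒ V₂ = 255 L, P₂ = 64.5 kPa.
ΔU = 0 (ideal gas, T constant).
W = nRT ln(V₂/V₁) = 3.84×8.314×514×ln(6.92) = 31700 J.
Q = ΔU + W = 31700 J.

31700 J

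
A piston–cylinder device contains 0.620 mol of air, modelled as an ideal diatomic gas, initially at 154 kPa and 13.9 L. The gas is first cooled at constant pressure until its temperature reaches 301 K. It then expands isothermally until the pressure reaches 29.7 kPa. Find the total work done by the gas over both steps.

T₁ = P₁V₁/(nR) = 154×13.9/(0.620×8.314) = 415 K.
Step 1 — Isobaric: P stays 154 kPa; V/T = const ⇒ T₂ = 301 K, V₂ = 10.1 L.
W = PΔV = 154×(10.1−13.9) kPa·L = -589 J.
ΔU = nCvΔT = 0.620×20.8×(301−415) = -1470 J.
Q = ΔU + W = nCpΔT = -2060 J.
State after step 1: P = 154 kPa, V = 10.1 L, T = 301 K.
Step 2 — Isothermal: T stays 301 K; PV = const ⇒ V₂ = 52.2 L, P₂ = 29.7 kPa.
ΔU = 0 (ideal gas, T constant).
W = nRT ln(V₂/V₁) = 0.620×8.314×301×ln(5.19) = 2550 J.
Q = ΔU + W = 2550 J.
Net over both steps: W = 1960 J, Q = 492 J, ΔU = -1470 J.

1960 J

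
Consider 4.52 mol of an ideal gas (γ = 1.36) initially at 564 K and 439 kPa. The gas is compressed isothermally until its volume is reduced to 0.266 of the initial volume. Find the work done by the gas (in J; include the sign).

-28100 J

V₁ = nRT₁/P₁ = 4.52×8.314×564/439 = 48.3 L.
Isothermal: T stays 564 K; PV = const ⇒ V₂ = 12.8 L, P₂ = 1650 kPa.
W = nRT ln(V₂/V₁) = 4.52×8.314×564×ln(0.266) = -28100 J.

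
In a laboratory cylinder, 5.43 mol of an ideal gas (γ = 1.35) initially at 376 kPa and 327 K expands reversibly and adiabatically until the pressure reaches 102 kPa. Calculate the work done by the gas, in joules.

V₁ = nRT₁/P₁ = 5.43×8.314×327/376 = 39.3 L.
Adiabatic: T₂/T₁ = (P₂/P₁)^((γ−1)/γ) ⇒ T₂ = 327×(0.271)^0.259 = 233 K; V₂ = 103 L.
ΔU = nCvΔT = 5.43×23.8×(233−327) = -12100 J.
Q = 0 for an adiabatic process, so W = −ΔU = 12100 J.

12100 J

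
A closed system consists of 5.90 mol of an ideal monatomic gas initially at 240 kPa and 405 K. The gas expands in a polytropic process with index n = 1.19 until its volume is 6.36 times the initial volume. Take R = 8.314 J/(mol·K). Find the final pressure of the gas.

V₁ = nRT₁/P₁ = 5.90×8.314×405/240 = 82.8 L.
Polytropic n=1.19: T₂ = T₁(V₁/V₂)^(n−1) = 405×(0.157)^0.19 = 285 K; P₂ = P₁(V₁/V₂)^n = 26.6 kPa.

26.6 kPa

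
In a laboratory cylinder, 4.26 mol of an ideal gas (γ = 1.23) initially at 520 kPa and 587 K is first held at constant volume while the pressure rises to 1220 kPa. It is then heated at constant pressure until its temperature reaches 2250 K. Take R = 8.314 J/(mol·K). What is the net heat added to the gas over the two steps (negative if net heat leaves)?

287000 J

V₁ = nRT₁/P₁ = 4.26×8.314×587/520 = 40.0 L.
Step 1 — Isochoric: V stays 40.0 L; P/T = const ⇒ T₂ = 1380 K, P₂ = 1220 kPa.
W = 0 (no volume change).
ΔU = nCvΔT = 4.26×36.1×(1380−587) = 122000 J.
Q = ΔU = 122000 J.
State after step 1: P = 1220 kPa, V = 40.0 L, T = 1380 K.
Step 2 — Isobaric: P stays 1220 kPa; V/T = const ⇒ T₂ = 2250 K, V₂ = 65.3 L.
W = PΔV = 1220×(65.3−40.0) kPa·L = 30900 J.
ΔU = nCvΔT = 4.26×36.1×(2250−1380) = 134000 J.
Q = ΔU + W = nCpΔT = 165000 J.
Net over both steps: W = 30900 J, Q = 287000 J, ΔU = 256000 J.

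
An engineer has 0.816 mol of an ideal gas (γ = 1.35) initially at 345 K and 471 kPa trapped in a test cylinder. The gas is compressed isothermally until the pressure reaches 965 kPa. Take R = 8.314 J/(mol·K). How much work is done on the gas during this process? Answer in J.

V₁ = nRT₁/P₁ = 0.816×8.314×345/471 = 4.97 L.
Isothermal: T stays 345 K; PV = const ⇒ V₂ = 2.43 L, P₂ = 965 kPa.
W = nRT ln(V₂/V₁) = 0.816×8.314×345×ln(0.488) = -1680 J.
Work done on the gas = −W_by = 1680 J.

1680 J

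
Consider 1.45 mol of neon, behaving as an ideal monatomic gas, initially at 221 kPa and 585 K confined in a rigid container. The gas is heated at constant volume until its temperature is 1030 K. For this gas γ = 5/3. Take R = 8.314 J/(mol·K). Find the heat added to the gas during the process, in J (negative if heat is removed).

8050 J

V₁ = nRT₁/P₁ = 1.45×8.314×585/221 = 31.9 L.
Isochoric: V stays 31.9 L; P/T = const ⇒ T₂ = 1030 K, P₂ = 389 kPa.
W = 0 (no volume change).
ΔU = nCvΔT = 1.45×12.5×(1030−585) = 8050 J.
Q = ΔU = 8050 J.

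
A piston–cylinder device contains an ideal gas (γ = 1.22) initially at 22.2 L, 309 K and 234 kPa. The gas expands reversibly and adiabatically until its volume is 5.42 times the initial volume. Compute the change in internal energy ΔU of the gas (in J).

n = P₁V₁/(RT₁) = 234×22.2/(8.314×309) = 2.02 mol.
Adiabatic: TV^(γ−1) = const ⇒ T₂ = 309×(0.185)^0.220 = 213 K; PV^γ = const ⇒ P₂ = 29.8 kPa.
For an ideal gas ΔU = nCvΔT with Cv = R/(γ−1) = 37.8 J/(mol·K).
ΔU = 2.02×37.8×(213−309) = -7330 J.

-7330 J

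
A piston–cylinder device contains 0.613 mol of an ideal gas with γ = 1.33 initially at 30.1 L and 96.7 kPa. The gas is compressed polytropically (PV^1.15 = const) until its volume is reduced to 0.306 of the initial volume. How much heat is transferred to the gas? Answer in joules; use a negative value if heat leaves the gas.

T₁ = P₁V₁/(nR) = 96.7×30.1/(0.613×8.314) = 571 K.
Polytropic n=1.15: T₂ = T₁(V₁/V₂)^(n−1) = 571×(3.27)^0.15 = 682 K; P₂ = P₁(V₁/V₂)^n = 377 kPa.
W = (P₁V₁−P₂V₂)/(n−1) = (96.7×30.1−377×9.21)/0.15 = -3770 J.
ΔU = nCvΔT = 0.613×25.2×(682−571) = 1710 J.
Q = ΔU + W = -2060 J.

-2060 J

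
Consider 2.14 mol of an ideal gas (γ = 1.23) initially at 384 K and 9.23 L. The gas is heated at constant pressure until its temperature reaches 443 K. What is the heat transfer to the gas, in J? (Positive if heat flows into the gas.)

P₁ = nRT₁/V₁ = 2.14×8.314×384/9.23 = 740 kPa.
Isobaric: P stays 740 kPa; V/T = const ⇒ T₂ = 443 K, V₂ = 10.6 L.
W = PΔV = 740×(10.6−9.23) kPa·L = 1050 J.
ΔU = nCvΔT = 2.14×36.1×(443−384) = 4560 J.
Q = ΔU + W = nCpΔT = 5610 J.

5610 J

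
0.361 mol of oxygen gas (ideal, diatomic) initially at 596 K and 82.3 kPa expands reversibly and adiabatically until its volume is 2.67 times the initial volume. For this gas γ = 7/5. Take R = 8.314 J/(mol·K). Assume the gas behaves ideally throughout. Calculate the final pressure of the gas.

20.8 kPa

V₁ = nRT₁/P₁ = 0.361×8.314×596/82.3 = 21.7 L.
Adiabatic: TV^(γ−1) = const ⇒ T₂ = 596×(0.375)^0.400 = 402 K; PV^γ = const ⇒ P₂ = 20.8 kPa.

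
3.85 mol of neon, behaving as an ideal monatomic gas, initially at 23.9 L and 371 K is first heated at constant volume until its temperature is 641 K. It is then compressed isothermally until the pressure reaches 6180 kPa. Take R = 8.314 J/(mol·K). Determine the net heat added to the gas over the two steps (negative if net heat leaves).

-27500 J

P₁ = nRT₁/V₁ = 3.85×8.314×371/23.9 = 497 kPa.
Step 1 — Isochoric: V stays 23.9 L; P/T = const ⇒ T₂ = 641 K, P₂ = 858 kPa.
W = 0 (no volume change).
ΔU = nCvΔT = 3.85×12.5×(641−371) = 13000 J.
Q = ΔU = 13000 J.
State after step 1: P = 858 kPa, V = 23.9 L, T = 641 K.
Step 2 — Isothermal: T stays 641 K; PV = const ⇒ V₂ = 3.32 L, P₂ = 6180 kPa.
ΔU = 0 (ideal gas, T constant).
W = nRT ln(V₂/V₁) = 3.85×8.314×641×ln(0.139) = -40500 J.
Q = ΔU + W = -40500 J.
Net over both steps: W = -40500 J, Q = -27500 J, ΔU = 13000 J.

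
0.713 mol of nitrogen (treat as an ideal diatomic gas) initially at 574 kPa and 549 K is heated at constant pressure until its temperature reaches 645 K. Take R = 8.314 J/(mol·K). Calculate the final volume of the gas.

V₁ = nRT₁/P₁ = 0.713×8.314×549/574 = 5.67 L.
Isobaric: P stays 574 kPa; V/T = const ⇒ T₂ = 645 K, V₂ = 6.66 L.

6.66 L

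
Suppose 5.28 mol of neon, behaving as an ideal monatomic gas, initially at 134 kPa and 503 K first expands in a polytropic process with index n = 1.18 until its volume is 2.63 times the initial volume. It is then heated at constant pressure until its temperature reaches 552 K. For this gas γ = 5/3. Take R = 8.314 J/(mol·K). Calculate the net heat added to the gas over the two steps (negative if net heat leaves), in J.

V₁ = nRT₁/P₁ = 5.28×8.314×503/134 = 165 L.
Step 1 — Polytropic n=1.18: T₂ = T₁(V₁/V₂)^(n−1) = 503×(0.380)^0.18 = 423 K; P₂ = P₁(V₁/V₂)^n = 42.8 kPa.
W = (P₁V₁−P₂V₂)/(n−1) = (134×165−42.8×433)/0.18 = 19600 J.
ΔU = nCvΔT = 5.28×12.5×(423−503) = -5290 J.
Q = ΔU + W = 14300 J.
State after step 1: P = 42.8 kPa, V = 433 L, T = 423 K.
Step 2 — Isobaric: P stays 42.8 kPa; V/T = const ⇒ T₂ = 552 K, V₂ = 566 L.
W = PΔV = 42.8×(566−433) kPa·L = 5680 J.
ΔU = nCvΔT = 5.28×12.5×(552−423) = 8520 J.
Q = ΔU + W = nCpΔT = 14200 J.
Net over both steps: W = 25300 J, Q = 28500 J, ΔU = 3230 J.

28500 J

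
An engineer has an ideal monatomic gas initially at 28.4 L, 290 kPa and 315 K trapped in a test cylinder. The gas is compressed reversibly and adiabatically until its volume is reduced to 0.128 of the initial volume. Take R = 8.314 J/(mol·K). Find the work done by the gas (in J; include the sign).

n = P₁V₁/(RT₁) = 290×28.4/(8.314×315) = 3.14 mol.
Adiabatic: TV^(γ−1) = const ⇒ T₂ = 315×(7.81)^0.667 = 1240 K; PV^γ = const ⇒ P₂ = 8920 kPa.
ΔU = nCvΔT = 3.14×12.5×(1240−315) = 36300 J.
Q = 0 for an adiabatic process, so W = −ΔU = -36300 J.

-36300 J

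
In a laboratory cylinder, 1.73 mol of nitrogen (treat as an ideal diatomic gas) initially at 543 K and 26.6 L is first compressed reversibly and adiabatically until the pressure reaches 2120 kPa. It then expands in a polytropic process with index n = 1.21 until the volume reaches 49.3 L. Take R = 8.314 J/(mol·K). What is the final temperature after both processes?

P₁ = nRT₁/V₁ = 1.73×8.314×543/26.6 = 294 kPa.
Step 1 — Adiabatic: T₂/T₁ = (P₂/P₁)^((γ−1)/γ) ⇒ T₂ = 543×(7.22)^0.286 = 955 K; V₂ = 6.48 L.
ΔU = nCvΔT = 1.73×20.8×(955−543) = 14800 J.
Q = 0 for an adiabatic process, so W = −ΔU = -14800 J.
State after step 1: P = 2120 kPa, V = 6.48 L, T = 955 K.
Step 2 — Polytropic n=1.21: T₂ = T₁(V₁/V₂)^(n−1) = 955×(0.131)^0.21 = 624 K; P₂ = P₁(V₁/V₂)^n = 182 kPa.
W = (P₁V₁−P₂V₂)/(n−1) = (2120×6.48−182×49.3)/0.21 = 22700 J.
ΔU = nCvΔT = 1.73×20.8×(624−955) = -11900 J.
Q = ΔU + W = 10800 J.
Net over both steps: W = 7880 J, Q = 10800 J, ΔU = 2910 J.

624 K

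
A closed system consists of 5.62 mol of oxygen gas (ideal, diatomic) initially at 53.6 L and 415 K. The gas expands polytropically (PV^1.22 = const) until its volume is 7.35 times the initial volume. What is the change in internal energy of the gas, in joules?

P₁ = nRT₁/V₁ = 5.62×8.314×415/53.6 = 362 kPa.
Polytropic n=1.22: T₂ = T₁(V₁/V₂)^(n−1) = 415×(0.136)^0.22 = 268 K; P₂ = P₁(V₁/V₂)^n = 31.7 kPa.
For an ideal gas ΔU = nCvΔT with Cv = (5/2)R = 20.8 J/(mol·K).
ΔU = 5.62×20.8×(268−415) = -17200 J.

-17200 J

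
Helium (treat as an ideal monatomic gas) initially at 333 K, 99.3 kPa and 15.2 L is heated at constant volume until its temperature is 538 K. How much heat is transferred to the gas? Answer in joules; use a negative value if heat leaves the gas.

n = P₁V₁/(RT₁) = 99.3×15.2/(8.314×333) = 0.545 mol.
Isochoric: V stays 15.2 L; P/T = const ⇒ T₂ = 538 K, P₂ = 160 kPa.
W = 0 (no volume change).
ΔU = nCvΔT = 0.545×12.5×(538−333) = 1390 J.
Q = ΔU = 1390 J.

1390 J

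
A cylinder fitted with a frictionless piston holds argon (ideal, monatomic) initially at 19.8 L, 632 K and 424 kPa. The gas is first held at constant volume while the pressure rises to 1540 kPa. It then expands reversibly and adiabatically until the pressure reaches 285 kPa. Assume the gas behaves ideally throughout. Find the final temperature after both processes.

n = P₁V₁/(RT₁) = 424×19.8/(8.314×632) = 1.60 mol.
Step 1 — Isochoric: V stays 19.8 L; P/T = const ⇒ T₂ = 2300 K, P₂ = 1540 kPa.
W = 0 (no volume change).
ΔU = nCvΔT = 1.60×12.5×(2300−632) = 33100 J.
Q = ΔU = 33100 J.
State after step 1: P = 1540 kPa, V = 19.8 L, T = 2300 K.
Step 2 — Adiabatic: T₂/T₁ = (P₂/P₁)^((γ−1)/γ) ⇒ T₂ = 2300×(0.185)^0.400 = 1170 K; V₂ = 54.5 L.
ΔU = nCvΔT = 1.60×12.5×(1170−2300) = -22400 J.
Q = 0 for an adiabatic process, so W = −ΔU = 22400 J.
Net over both steps: W = 22400 J, Q = 33100 J, ΔU = 10700 J.

1170 K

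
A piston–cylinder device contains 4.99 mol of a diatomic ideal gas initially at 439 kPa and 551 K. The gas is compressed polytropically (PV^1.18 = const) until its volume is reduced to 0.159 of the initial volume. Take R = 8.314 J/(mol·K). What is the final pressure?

3840 kPa

V₁ = nRT₁/P₁ = 4.99×8.314×551/439 = 52.1 L.
Polytropic n=1.18: T₂ = T₁(V₁/V₂)^(n−1) = 551×(6.29)^0.18 = 767 K; P₂ = P₁(V₁/V₂)^n = 3840 kPa.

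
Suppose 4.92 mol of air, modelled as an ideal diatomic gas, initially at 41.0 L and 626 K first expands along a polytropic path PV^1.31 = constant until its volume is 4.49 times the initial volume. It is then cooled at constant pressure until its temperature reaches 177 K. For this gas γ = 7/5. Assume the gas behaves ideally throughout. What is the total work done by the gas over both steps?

21900 J

P₁ = nRT₁/V₁ = 4.92×8.314×626/41.0 = 625 kPa.
Step 1 — Polytropic n=1.31: T₂ = T₁(V₁/V₂)^(n−1) = 626×(0.223)^0.31 = 393 K; P₂ = P₁(V₁/V₂)^n = 87.3 kPa.
W = (P₁V₁−P₂V₂)/(n−1) = (625×41.0−87.3×184)/0.31 = 30700 J.
ΔU = nCvΔT = 4.92×20.8×(393−626) = -23800 J.
Q = ΔU + W = 6920 J.
State after step 1: P = 87.3 kPa, V = 184 L, T = 393 K.
Step 2 — Isobaric: P stays 87.3 kPa; V/T = const ⇒ T₂ = 177 K, V₂ = 82.9 L.
W = PΔV = 87.3×(82.9−184) kPa·L = -8830 J.
ΔU = nCvΔT = 4.92×20.8×(177−393) = -22100 J.
Q = ΔU + W = nCpΔT = -30900 J.
Net over both steps: W = 21900 J, Q = -24000 J, ΔU = -45900 J.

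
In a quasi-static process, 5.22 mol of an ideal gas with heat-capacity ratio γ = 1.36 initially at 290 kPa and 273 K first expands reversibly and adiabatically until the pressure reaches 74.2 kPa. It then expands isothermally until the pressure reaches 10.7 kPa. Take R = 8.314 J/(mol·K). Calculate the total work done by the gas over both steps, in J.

V₁ = nRT₁/P₁ = 5.22×8.314×273/290 = 40.9 L.
Step 1 — Adiabatic: T₂/T₁ = (P₂/P₁)^((γ−1)/γ) ⇒ T₂ = 273×(0.256)^0.265 = 190 K; V₂ = 111 L.
ΔU = nCvΔT = 5.22×23.1×(190−273) = -9970 J.
Q = 0 for an adiabatic process, so W = −ΔU = 9970 J.
State after step 1: P = 74.2 kPa, V = 111 L, T = 190 K.
Step 2 — Isothermal: T stays 190 K; PV = const ⇒ V₂ = 772 L, P₂ = 10.7 kPa.
ΔU = 0 (ideal gas, T constant).
W = nRT ln(V₂/V₁) = 5.22×8.314×190×ln(6.93) = 16000 J.
Q = ΔU + W = 16000 J.
Net over both steps: W = 26000 J, Q = 16000 J, ΔU = -9970 J.

26000 J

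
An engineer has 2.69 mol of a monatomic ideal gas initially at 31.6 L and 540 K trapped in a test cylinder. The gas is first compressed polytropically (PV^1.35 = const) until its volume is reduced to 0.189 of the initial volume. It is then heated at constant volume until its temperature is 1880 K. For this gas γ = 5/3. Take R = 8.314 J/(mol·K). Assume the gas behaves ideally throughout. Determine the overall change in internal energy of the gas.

45000 J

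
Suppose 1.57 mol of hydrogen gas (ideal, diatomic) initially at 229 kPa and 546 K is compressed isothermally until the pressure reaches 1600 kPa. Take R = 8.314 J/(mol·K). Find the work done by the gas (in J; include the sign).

V₁ = nRT₁/P₁ = 1.57×8.314×546/229 = 31.1 L.
Isothermal: T stays 546 K; PV = const ⇒ V₂ = 4.45 L, P₂ = 1600 kPa.
W = nRT ln(V₂/V₁) = 1.57×8.314×546×ln(0.143) = -13900 J.

-13900 J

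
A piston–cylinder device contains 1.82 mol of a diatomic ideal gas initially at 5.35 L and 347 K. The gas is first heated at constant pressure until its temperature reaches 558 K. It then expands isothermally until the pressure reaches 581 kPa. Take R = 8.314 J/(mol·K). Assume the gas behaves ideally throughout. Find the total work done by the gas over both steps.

7620 J

P₁ = nRT₁/V₁ = 1.82×8.314×347/5.35 = 981 kPa.
Step 1 — Isobaric: P stays 981 kPa; V/T = const ⇒ T₂ = 558 K, V₂ = 8.60 L.
W = PΔV = 981×(8.60−5.35) kPa·L = 3190 J.
ΔU = nCvΔT = 1.82×20.8×(558−347) = 7980 J.
Q = ΔU + W = nCpΔT = 11200 J.
State after step 1: P = 981 kPa, V = 8.60 L, T = 558 K.
Step 2 — Isothermal: T stays 558 K; PV = const ⇒ V₂ = 14.5 L, P₂ = 581 kPa.
ΔU = 0 (ideal gas, T constant).
W = nRT ln(V₂/V₁) = 1.82×8.314×558×ln(1.69) = 4430 J.
Q = ΔU + W = 4430 J.
Net over both steps: W = 7620 J, Q = 15600 J, ΔU = 7980 J.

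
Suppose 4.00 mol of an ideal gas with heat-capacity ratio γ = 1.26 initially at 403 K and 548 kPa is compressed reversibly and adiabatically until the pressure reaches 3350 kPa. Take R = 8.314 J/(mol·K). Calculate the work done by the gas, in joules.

V₁ = nRT₁/P₁ = 4.00×8.314×403/548 = 24.5 L.
Adiabatic: T₂/T₁ = (P₂/P₁)^((γ−1)/γ) ⇒ T₂ = 403×(6.11)^0.206 = 586 K; V₂ = 5.81 L.
ΔU = nCvΔT = 4.00×32.0×(586−403) = 23300 J.
Q = 0 for an adiabatic process, so W = −ΔU = -23300 J.

-23300 J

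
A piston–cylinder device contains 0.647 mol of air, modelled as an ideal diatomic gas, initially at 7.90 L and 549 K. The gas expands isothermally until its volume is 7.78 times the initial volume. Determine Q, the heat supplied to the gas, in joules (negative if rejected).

6060 J

P₁ = nRT₁/V₁ = 0.647×8.314×549/7.90 = 374 kPa.
Isothermal: T stays 549 K; PV = const ⇒ V₂ = 61.5 L, P₂ = 48.0 kPa.
ΔU = 0 (ideal gas, T constant).
W = nRT ln(V₂/V₁) = 0.647×8.314×549×ln(7.78) = 6060 J.
Q = ΔU + W = 6060 J.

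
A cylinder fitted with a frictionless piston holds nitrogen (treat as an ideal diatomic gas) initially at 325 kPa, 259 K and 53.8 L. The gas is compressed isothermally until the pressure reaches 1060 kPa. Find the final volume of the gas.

Isothermal: T stays 259 K; PV = const ⇒ V₂ = 16.5 L, P₂ = 1060 kPa.

16.5 L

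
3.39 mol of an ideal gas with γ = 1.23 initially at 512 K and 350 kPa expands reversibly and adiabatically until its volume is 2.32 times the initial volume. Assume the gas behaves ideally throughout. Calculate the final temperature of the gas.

V₁ = nRT₁/P₁ = 3.39×8.314×512/350 = 41.2 L.
Adiabatic: TV^(γ−1) = const ⇒ T₂ = 512×(0.431)^0.230 = 422 K; PV^γ = const ⇒ P₂ = 124 kPa.

422 K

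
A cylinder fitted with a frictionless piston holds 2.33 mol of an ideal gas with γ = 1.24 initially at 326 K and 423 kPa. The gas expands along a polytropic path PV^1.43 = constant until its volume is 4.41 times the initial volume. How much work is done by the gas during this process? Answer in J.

6930 J

V₁ = nRT₁/P₁ = 2.33×8.314×326/423 = 14.9 L.
Polytropic n=1.43: T₂ = T₁(V₁/V₂)^(n−1) = 326×(0.227)^0.43 = 172 K; P₂ = P₁(V₁/V₂)^n = 50.7 kPa.
W = (P₁V₁−P₂V₂)/(n−1) = (423×14.9−50.7×65.8)/0.43 = 6930 J.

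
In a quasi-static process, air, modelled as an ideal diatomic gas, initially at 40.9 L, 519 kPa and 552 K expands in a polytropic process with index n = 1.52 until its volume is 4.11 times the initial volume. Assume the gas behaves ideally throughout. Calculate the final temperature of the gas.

Polytropic n=1.52: T₂ = T₁(V₁/V₂)^(n−1) = 552×(0.243)^0.52 = 265 K; P₂ = P₁(V₁/V₂)^n = 60.6 kPa.

265 K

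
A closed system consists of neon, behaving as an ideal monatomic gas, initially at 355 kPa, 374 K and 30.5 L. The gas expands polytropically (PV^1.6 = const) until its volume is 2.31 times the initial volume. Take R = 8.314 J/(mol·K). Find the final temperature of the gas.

226 K

Polytropic n=1.6: T₂ = T₁(V₁/V₂)^(n−1) = 374×(0.433)^0.60 = 226 K; P₂ = P₁(V₁/V₂)^n = 93.0 kPa.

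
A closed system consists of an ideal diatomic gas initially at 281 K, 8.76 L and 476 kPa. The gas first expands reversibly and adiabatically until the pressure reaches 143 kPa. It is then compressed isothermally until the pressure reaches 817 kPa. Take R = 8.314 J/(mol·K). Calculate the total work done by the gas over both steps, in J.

n = P₁V₁/(RT₁) = 476×8.76/(8.314×281) = 1.78 mol.
Step 1 — Adiabatic: T₂/T₁ = (P₂/P₁)^((γ−1)/γ) ⇒ T₂ = 281×(0.300)^0.286 = 199 K; V₂ = 20.7 L.
ΔU = nCvΔT = 1.78×20.8×(199−281) = -3030 J.
Q = 0 for an adiabatic process, so W = −ΔU = 3030 J.
State after step 1: P = 143 kPa, V = 20.7 L, T = 199 K.
Step 2 — Isothermal: T stays 199 K; PV = const ⇒ V₂ = 3.62 L, P₂ = 817 kPa.
ΔU = 0 (ideal gas, T constant).
W = nRT ln(V₂/V₁) = 1.78×8.314×199×ln(0.175) = -5150 J.
Q = ΔU + W = -5150 J.
Net over both steps: W = -2120 J, Q = -5150 J, ΔU = -3030 J.

-2120 J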